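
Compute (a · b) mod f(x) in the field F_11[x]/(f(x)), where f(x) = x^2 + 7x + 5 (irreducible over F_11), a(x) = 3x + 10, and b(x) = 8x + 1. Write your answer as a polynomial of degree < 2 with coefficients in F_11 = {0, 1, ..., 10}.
a · b ≡ 3x (mod f(x))

Multiply in F_11[x]: a(x)·b(x) = (3x + 10)·(8x + 1) = 2x^2 + 6x + 10. This has degree ≥ 2, so divide by f(x) over F_11: 2x^2 + 6x + 10 = (2)·(x^2 + 7x + 5) + (3x). Hence a·b ≡ 3x (mod f). (F_11[x]/(f) is a field with 11^2 = 121 elements since f is irreducible of degree 2.)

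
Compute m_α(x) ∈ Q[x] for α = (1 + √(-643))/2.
m_α(x) = x^2 - x + 161

From 2α - 1 = √(-643), squaring gives (2α - 1)^2 = -643, i.e. 4α^2 - 4α + 1 = -643, so α^2 - α + (1 + 643)/4 = 0. Since -643 ≡ 1 (mod 4), (1 + 643)/4 = 161 ∈ Z. The polynomial x^2 - x + 161 has discriminant 1 - 4·(161) = -643, which is not a perfect square in Q (d = -643 is squarefree and ≠ 1), so x^2 - x + 161 is irreducible over Q. It is the minimal polynomial of α.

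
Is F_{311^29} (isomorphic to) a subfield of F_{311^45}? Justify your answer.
No: F_{311^29} is not a subfield of F_{311^45}

F_{p^m} embeds in F_{p^n} iff m | n. Here 29 ∤ 45 (since 45 = 1·29 + 16 with remainder 16 ≠ 0), so F_{311^29} is not a subfield of F_{311^45}. Equivalently: if it were, the tower law would give 29 = [F_{311^29}:F_311] dividing [F_{311^45}:F_311] = 45, contradiction.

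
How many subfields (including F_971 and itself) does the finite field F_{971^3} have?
F_{971^3} has 2 subfields

The subfields of F_{p^n} are exactly the fields F_{p^d} for d | n (each is the fixed field of the unique index-d subgroup of Gal(F_{p^n}/F_p) ≅ Z/nZ). The divisors of n = 3 are {1, 3}, giving 2 subfields: F_{971^1}, F_{971^3}.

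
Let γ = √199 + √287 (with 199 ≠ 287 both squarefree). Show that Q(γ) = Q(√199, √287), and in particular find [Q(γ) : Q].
[Q(γ) : Q] = 4 (equivalently, Q(γ) = Q(√199, √287))

Obviously Q(γ) ⊆ Q(√199, √287), and [Q(√199, √287):Q] = 4 (since 199, 287 are distinct squarefree integers > 1 with 57113 not a perfect square). To show equality we compute the minimal polynomial of γ. From γ = √199 + √287: γ^2 = 199 + 2√(57113) + 287 = 486 + 2√(57113), so γ^2 - 486 = 2√(57113); squaring, (γ^2 - 486)^2 = 4·57113, i.e. γ^4 - 972γ^2 + 236196 - 228452 = 0, i.e. γ^4 - 972γ^2 + 7744 = 0. So γ is a root of x^4 - 972x^2 + 7744. This polynomial is irreducible over Q: it has no rational root (each ±√199 ± √287 is irrational), and any factorization into two quadratics over Q would force √(57113) ∈ Q (pairing opposite roots) or √199, √287 ∈ Q (other pairings), all impossible. Hence [Q(γ):Q] = 4 = [Q(√199, √287):Q], so Q(γ) = Q(√199, √287).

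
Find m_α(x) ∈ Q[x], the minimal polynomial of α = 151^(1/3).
m_α(x) = x^3 - 151

α satisfies α^3 = 151, so x^3 - 151 annihilates α. By the rational root test, a rational root p/q (in lowest terms) of x^3 - 151 would satisfy p^3 = 151 q^3, forcing q = 1 and p^3 = 151; but 151 is not a perfect cube, contradiction. A monic cubic over Q with no rational root is irreducible (any nontrivial factorization would include a linear factor). Hence x^3 - 151 is the minimal polynomial of α, and in particular [Q(α):Q] = 3.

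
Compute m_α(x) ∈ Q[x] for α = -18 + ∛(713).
m_α(x) = x^3 + 54x^2 + 972x + 5119

Set β = α + 18 = ∛(713), so β^3 = 713. Then (α + 18)^3 - 713 = 0, i.e. α is a root of g(x) = (x + 18)^3 - 713 = x^3 + 54x^2 + 972x + 5119. Since g(x) = h(x + 18) where h(x) = x^3 - 713, and h is irreducible over Q (because 713 is not a perfect cube, so h has no rational root, and a monic cubic with no rational root is irreducible), g is also irreducible (irreducibility is preserved under the substitution x → x + 18). Hence m_α(x) = x^3 + 54x^2 + 972x + 5119.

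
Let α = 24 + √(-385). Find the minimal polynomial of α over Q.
m_α(x) = x^2 - 48x + 961

From α - 24 = √(-385), squaring gives (α - 24)^2 = -385, i.e. α^2 - 48α + 576 = -385, so α^2 - 48α + 961 = 0. The discriminant of x^2 - 48x + 961 is (-48)^2 - 4·(961) = 2304 - 3844 = -1540, and 4·(-385) is not a perfect square in Q since -385 is squarefree and ≠ 1. Hence x^2 - 48x + 961 is irreducible over Q and is the minimal polynomial of α.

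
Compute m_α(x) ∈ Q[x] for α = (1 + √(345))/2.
m_α(x) = x^2 - x - 86

From 2α - 1 = √(345), squaring gives (2α - 1)^2 = 345, i.e. 4α^2 - 4α + 1 = 345, so α^2 - α + (1 - 345)/4 = 0. Since 345 ≡ 1 (mod 4), (1 - 345)/4 = -86 ∈ Z. The polynomial x^2 - x - 86 has discriminant 1 - 4·(-86) = 345, which is not a perfect square in Q (d = 345 is squarefree and ≠ 1), so x^2 - x - 86 is irreducible over Q. It is the minimal polynomial of α.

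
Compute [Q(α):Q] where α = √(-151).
[Q(α):Q] = 2

[Q(α):Q] equals the degree of the minimal polynomial of α. Here α^2 = -151 and x^2 + 151 is irreducible (d = -151 is squarefree, ≠ 1, hence not a square), so deg(m_α) = 2. Thus [Q(α):Q] = 2.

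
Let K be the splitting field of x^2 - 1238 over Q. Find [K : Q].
[K : Q] = 2

f(x) = x^2 - 1238 factors as (x - √1238)(x + √1238). The splitting field is K = Q(√1238). Since 1238 is squarefree and > 1, it is not a perfect square, so x^2 - 1238 is irreducible over Q and [Q(√1238) : Q] = 2. Hence [K : Q] = 2.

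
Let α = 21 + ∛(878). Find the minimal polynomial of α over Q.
m_α(x) = x^3 - 63x^2 + 1323x - 10139

Set β = α - 21 = ∛(878), so β^3 = 878. Then (α - 21)^3 - 878 = 0, i.e. α is a root of g(x) = (x - 21)^3 - 878 = x^3 - 63x^2 + 1323x - 10139. Since g(x) = h(x - 21) where h(x) = x^3 - 878, and h is irreducible over Q (because 878 is not a perfect cube, so h has no rational root, and a monic cubic with no rational root is irreducible), g is also irreducible (irreducibility is preserved under the substitution x → x - 21). Hence m_α(x) = x^3 - 63x^2 + 1323x - 10139.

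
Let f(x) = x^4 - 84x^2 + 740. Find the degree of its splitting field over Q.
[K : Q] = 4

Solving the quadratic in x^2: x^2 = (84 ± √(84^2 - 4·740))/2 = (84 ± √4096)/2 = (84 ± 64)/2, giving x^2 = 10 or x^2 = 74. So f(x) = (x^2 - 10)(x^2 - 74) and the roots of f are ±√10, ±√74. Hence the splitting field is K = Q(√10, √74). Since 10 and 74 are distinct squarefree integers > 1, their product 740 is not a perfect square, so √74 ∉ Q(√10). By the tower law [K:Q] = [Q(√10,√74):Q(√10)] · [Q(√10):Q] = 2 · 2 = 4.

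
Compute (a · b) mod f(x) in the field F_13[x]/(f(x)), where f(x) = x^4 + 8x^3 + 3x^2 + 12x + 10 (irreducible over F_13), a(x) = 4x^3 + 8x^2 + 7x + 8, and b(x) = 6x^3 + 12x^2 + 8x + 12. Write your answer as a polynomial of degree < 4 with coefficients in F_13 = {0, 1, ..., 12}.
a · b ≡ 11x^3 + 5x^2 + 11x + 3 (mod f(x))

Multiply in F_13[x]: a(x)·b(x) = (4x^3 + 8x^2 + 7x + 8)·(6x^3 + 12x^2 + 8x + 12) = 11x^6 + 5x^5 + x^4 + 10x^3 + x^2 + 5x + 5. This has degree ≥ 4, so divide by f(x) over F_13: 11x^6 + 5x^5 + x^4 + 10x^3 + x^2 + 5x + 5 = (11x^2 + 8x + 8)·(x^4 + 8x^3 + 3x^2 + 12x + 10) + (11x^3 + 5x^2 + 11x + 3). Hence a·b ≡ 11x^3 + 5x^2 + 11x + 3 (mod f). (F_13[x]/(f) is a field with 13^4 = 28561 elements since f is irreducible of degree 4.)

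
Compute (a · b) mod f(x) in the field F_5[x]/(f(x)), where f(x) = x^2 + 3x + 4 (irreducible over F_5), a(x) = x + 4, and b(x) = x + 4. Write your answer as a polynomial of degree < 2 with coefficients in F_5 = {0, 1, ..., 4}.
a · b ≡ 2 (mod f(x))

Multiply in F_5[x]: a(x)·b(x) = (x + 4)·(x + 4) = x^2 + 3x + 1. This has degree ≥ 2, so divide by f(x) over F_5: x^2 + 3x + 1 = (1)·(x^2 + 3x + 4) + (2). Hence a·b ≡ 2 (mod f). (F_5[x]/(f) is a field with 5^2 = 25 elements since f is irreducible of degree 2.)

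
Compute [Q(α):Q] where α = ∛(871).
[Q(α):Q] = 3

The minimal polynomial of α is x^3 - 871, irreducible over Q since 871 is not a perfect cube (so x^3 - 871 has no rational root). Hence [Q(α):Q] = deg(m_α) = 3.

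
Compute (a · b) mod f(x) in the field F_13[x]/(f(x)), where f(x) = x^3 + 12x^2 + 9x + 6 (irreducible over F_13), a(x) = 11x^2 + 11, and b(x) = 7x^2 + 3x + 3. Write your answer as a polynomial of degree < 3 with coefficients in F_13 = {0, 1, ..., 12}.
a · b ≡ 8x^2 + 11x + 10 (mod f(x))

Multiply in F_13[x]: a(x)·b(x) = (11x^2 + 11)·(7x^2 + 3x + 3) = 12x^4 + 7x^3 + 6x^2 + 7x + 7. This has degree ≥ 3, so divide by f(x) over F_13: 12x^4 + 7x^3 + 6x^2 + 7x + 7 = (12x + 6)·(x^3 + 12x^2 + 9x + 6) + (8x^2 + 11x + 10). Hence a·b ≡ 8x^2 + 11x + 10 (mod f). (F_13[x]/(f) is a field with 13^3 = 2197 elements since f is irreducible of degree 3.)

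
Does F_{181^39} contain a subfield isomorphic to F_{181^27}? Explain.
No: F_{181^27} is not a subfield of F_{181^39}

F_{p^m} embeds in F_{p^n} iff m | n. Here 27 ∤ 39 (since 39 = 1·27 + 12 with remainder 12 ≠ 0), so F_{181^27} is not a subfield of F_{181^39}. Equivalently: if it were, the tower law would give 27 = [F_{181^27}:F_181] dividing [F_{181^39}:F_181] = 39, contradiction.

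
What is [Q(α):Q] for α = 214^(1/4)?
[Q(α):Q] = 4

α is a root of x^4 - 214. By Eisenstein's criterion at the prime p = 2 (which divides the constant term 214 but p^2 = 4 does not, since 214 is squarefree), x^4 - 214 is irreducible over Q. Hence [Q(α):Q] = 4.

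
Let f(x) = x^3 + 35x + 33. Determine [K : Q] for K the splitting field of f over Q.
[K : Q] = 6

By the rational root test, any rational root of the monic integer polynomial f(x) = x^3 + 35x + 33 must be an integer dividing the constant term 33, i.e. one of ±{1, 3, 11, 33}. Evaluating: f(1) = 69, f(-1) = -3, f(3) = 165, f(-3) = -99, f(11) = 1749, f(-11) = -1683, f(33) = 37125, f(-33) = -37059; none is 0, so f has no rational root and is therefore irreducible over Q (a cubic with no linear factor over a field is irreducible). For an irreducible cubic, the Galois group is A_3 or S_3 according as the discriminant disc(f) = -4a^3 - 27b^2 = -4·(35)^3 - 27·(33)^2 = -200903 is or is not a square in Q. Here disc(f) = -200903 is not a perfect square in Q, so the Galois group of f over Q is not contained in A_3 and must be all of S_3. The splitting field has degree |S_3| = 6 over Q, so [K : Q] = 6.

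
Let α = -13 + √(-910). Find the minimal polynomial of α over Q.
m_α(x) = x^2 + 26x + 1079

From α + 13 = √(-910), squaring gives (α + 13)^2 = -910, i.e. α^2 + 26α + 169 = -910, so α^2 + 26α + 1079 = 0. The discriminant of x^2 + 26x + 1079 is (26)^2 - 4·(1079) = 676 - 4316 = -3640, and 4·(-910) is not a perfect square in Q since -910 is squarefree and ≠ 1. Hence x^2 + 26x + 1079 is irreducible over Q and is the minimal polynomial of α.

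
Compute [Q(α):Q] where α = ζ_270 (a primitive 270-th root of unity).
[Q(α):Q] = 72

The minimal polynomial of ζ_270 over Q is the 270-th cyclotomic polynomial Φ_270(x), which is irreducible over Q and has degree φ(270) = 72. Hence [Q(α):Q] = φ(270) = 72.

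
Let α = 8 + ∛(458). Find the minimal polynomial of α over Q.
m_α(x) = x^3 - 24x^2 + 192x - 970

Set β = α - 8 = ∛(458), so β^3 = 458. Then (α - 8)^3 - 458 = 0, i.e. α is a root of g(x) = (x - 8)^3 - 458 = x^3 - 24x^2 + 192x - 970. Since g(x) = h(x - 8) where h(x) = x^3 - 458, and h is irreducible over Q (because 458 is not a perfect cube, so h has no rational root, and a monic cubic with no rational root is irreducible), g is also irreducible (irreducibility is preserved under the substitution x → x - 8). Hence m_α(x) = x^3 - 24x^2 + 192x - 970.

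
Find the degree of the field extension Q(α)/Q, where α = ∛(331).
[Q(α):Q] = 3

The minimal polynomial of α is x^3 - 331, irreducible over Q since 331 is not a perfect cube (so x^3 - 331 has no rational root). Hence [Q(α):Q] = deg(m_α) = 3.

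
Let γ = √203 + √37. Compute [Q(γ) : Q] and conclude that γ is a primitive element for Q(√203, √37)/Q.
[Q(γ) : Q] = 4 (equivalently, Q(γ) = Q(√203, √37))

Obviously Q(γ) ⊆ Q(√203, √37), and [Q(√203, √37):Q] = 4 (since 203, 37 are distinct squarefree integers > 1 with 7511 not a perfect square). To show equality we compute the minimal polynomial of γ. From γ = √203 + √37: γ^2 = 203 + 2√(7511) + 37 = 240 + 2√(7511), so γ^2 - 240 = 2√(7511); squaring, (γ^2 - 240)^2 = 4·7511, i.e. γ^4 - 480γ^2 + 57600 - 30044 = 0, i.e. γ^4 - 480γ^2 + 27556 = 0. So γ is a root of x^4 - 480x^2 + 27556. This polynomial is irreducible over Q: it has no rational root (each ±√203 ± √37 is irrational), and any factorization into two quadratics over Q would force √(7511) ∈ Q (pairing opposite roots) or √203, √37 ∈ Q (other pairings), all impossible. Hence [Q(γ):Q] = 4 = [Q(√203, √37):Q], so Q(γ) = Q(√203, √37).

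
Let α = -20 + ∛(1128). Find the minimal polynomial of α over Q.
m_α(x) = x^3 + 60x^2 + 1200x + 6872

Set β = α + 20 = ∛(1128), so β^3 = 1128. Then (α + 20)^3 - 1128 = 0, i.e. α is a root of g(x) = (x + 20)^3 - 1128 = x^3 + 60x^2 + 1200x + 6872. Since g(x) = h(x + 20) where h(x) = x^3 - 1128, and h is irreducible over Q (because 1128 is not a perfect cube, so h has no rational root, and a monic cubic with no rational root is irreducible), g is also irreducible (irreducibility is preserved under the substitution x → x + 20). Hence m_α(x) = x^3 + 60x^2 + 1200x + 6872.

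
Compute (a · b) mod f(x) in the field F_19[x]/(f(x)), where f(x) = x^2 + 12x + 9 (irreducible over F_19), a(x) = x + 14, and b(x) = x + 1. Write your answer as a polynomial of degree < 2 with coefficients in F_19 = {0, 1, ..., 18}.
a · b ≡ 3x + 5 (mod f(x))

Multiply in F_19[x]: a(x)·b(x) = (x + 14)·(x + 1) = x^2 + 15x + 14. This has degree ≥ 2, so divide by f(x) over F_19: x^2 + 15x + 14 = (1)·(x^2 + 12x + 9) + (3x + 5). Hence a·b ≡ 3x + 5 (mod f). (F_19[x]/(f) is a field with 19^2 = 361 elements since f is irreducible of degree 2.)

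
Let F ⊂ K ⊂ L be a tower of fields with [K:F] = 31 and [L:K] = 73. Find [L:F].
[L:F] = 2263

The tower law says that for any tower of field extensions F ⊂ K ⊂ L with finite degrees, [L:F] = [L:K] · [K:F]. Here this gives [L:F] = 73 · 31 = 2263.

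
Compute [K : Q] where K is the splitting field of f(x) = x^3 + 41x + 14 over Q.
[K : Q] = 6

By the rational root test, any rational root of the monic integer polynomial f(x) = x^3 + 41x + 14 must be an integer dividing the constant term 14, i.e. one of ±{1, 2, 7, 14}. Evaluating: f(1) = 56, f(-1) = -28, f(2) = 104, f(-2) = -76, f(7) = 644, f(-7) = -616, f(14) = 3332, f(-14) = -3304; none is 0, so f has no rational root and is therefore irreducible over Q (a cubic with no linear factor over a field is irreducible). For an irreducible cubic, the Galois group is A_3 or S_3 according as the discriminant disc(f) = -4a^3 - 27b^2 = -4·(41)^3 - 27·(14)^2 = -280976 is or is not a square in Q. Here disc(f) = -280976 is not a perfect square in Q, so the Galois group of f over Q is not contained in A_3 and must be all of S_3. The splitting field has degree |S_3| = 6 over Q, so [K : Q] = 6.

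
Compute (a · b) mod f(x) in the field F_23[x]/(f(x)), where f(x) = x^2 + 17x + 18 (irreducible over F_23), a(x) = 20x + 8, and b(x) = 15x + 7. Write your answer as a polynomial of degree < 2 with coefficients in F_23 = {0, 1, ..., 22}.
a · b ≡ 13x + 15 (mod f(x))

Multiply in F_23[x]: a(x)·b(x) = (20x + 8)·(15x + 7) = x^2 + 7x + 10. This has degree ≥ 2, so divide by f(x) over F_23: x^2 + 7x + 10 = (1)·(x^2 + 17x + 18) + (13x + 15). Hence a·b ≡ 13x + 15 (mod f). (F_23[x]/(f) is a field with 23^2 = 529 elements since f is irreducible of degree 2.)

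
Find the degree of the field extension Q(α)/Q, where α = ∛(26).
[Q(α):Q] = 3

The minimal polynomial of α is x^3 - 26, irreducible over Q since 26 is not a perfect cube (so x^3 - 26 has no rational root). Hence [Q(α):Q] = deg(m_α) = 3.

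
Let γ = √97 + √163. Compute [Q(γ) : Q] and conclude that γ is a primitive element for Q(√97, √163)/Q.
[Q(γ) : Q] = 4 (equivalently, Q(γ) = Q(√97, √163))

Obviously Q(γ) ⊆ Q(√97, √163), and [Q(√97, √163):Q] = 4 (since 97, 163 are distinct squarefree integers > 1 with 15811 not a perfect square). To show equality we compute the minimal polynomial of γ. From γ = √97 + √163: γ^2 = 97 + 2√(15811) + 163 = 260 + 2√(15811), so γ^2 - 260 = 2√(15811); squaring, (γ^2 - 260)^2 = 4·15811, i.e. γ^4 - 520γ^2 + 67600 - 63244 = 0, i.e. γ^4 - 520γ^2 + 4356 = 0. So γ is a root of x^4 - 520x^2 + 4356. This polynomial is irreducible over Q: it has no rational root (each ±√97 ± √163 is irrational), and any factorization into two quadratics over Q would force √(15811) ∈ Q (pairing opposite roots) or √97, √163 ∈ Q (other pairings), all impossible. Hence [Q(γ):Q] = 4 = [Q(√97, √163):Q], so Q(γ) = Q(√97, √163).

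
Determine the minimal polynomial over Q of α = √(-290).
m_α(x) = x^2 + 290

α satisfies α^2 + 290 = 0, so x^2 + 290 annihilates α. Since d = -290 is squarefree and ≠ 1, it is not a perfect square in Q, so x^2 + 290 has no rational root and is therefore irreducible over Q (a degree-2 polynomial over a field is irreducible iff it has no root). Hence m_α(x) = x^2 + 290.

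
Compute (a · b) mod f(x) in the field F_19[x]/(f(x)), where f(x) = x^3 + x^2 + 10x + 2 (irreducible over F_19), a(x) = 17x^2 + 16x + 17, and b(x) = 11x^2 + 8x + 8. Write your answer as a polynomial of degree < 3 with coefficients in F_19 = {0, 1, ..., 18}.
a · b ≡ 14x^2 + 8x (mod f(x))

Multiply in F_19[x]: a(x)·b(x) = (17x^2 + 16x + 17)·(11x^2 + 8x + 8) = 16x^4 + 8x^3 + 14x^2 + 17x + 3. This has degree ≥ 3, so divide by f(x) over F_19: 16x^4 + 8x^3 + 14x^2 + 17x + 3 = (16x + 11)·(x^3 + x^2 + 10x + 2) + (14x^2 + 8x). Hence a·b ≡ 14x^2 + 8x (mod f). (F_19[x]/(f) is a field with 19^3 = 6859 elements since f is irreducible of degree 3.)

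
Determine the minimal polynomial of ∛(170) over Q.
m_α(x) = x^3 - 170

α satisfies α^3 = 170, so x^3 - 170 annihilates α. By the rational root test, a rational root p/q (in lowest terms) of x^3 - 170 would satisfy p^3 = 170 q^3, forcing q = 1 and p^3 = 170; but 170 is not a perfect cube, contradiction. A monic cubic over Q with no rational root is irreducible (any nontrivial factorization would include a linear factor). Hence x^3 - 170 is the minimal polynomial of α, and in particular [Q(α):Q] = 3.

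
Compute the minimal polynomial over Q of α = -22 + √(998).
m_α(x) = x^2 + 44x - 514

From α + 22 = √(998), squaring gives (α + 22)^2 = 998, i.e. α^2 + 44α + 484 = 998, so α^2 + 44α - 514 = 0. The discriminant of x^2 + 44x - 514 is (44)^2 - 4·(-514) = 1936 + 2056 = 3992, and 4·(998) is not a perfect square in Q since 998 is squarefree and ≠ 1. Hence x^2 + 44x - 514 is irreducible over Q and is the minimal polynomial of α.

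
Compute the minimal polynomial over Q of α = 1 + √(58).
m_α(x) = x^2 - 2x - 57

From α - 1 = √(58), squaring gives (α - 1)^2 = 58, i.e. α^2 - 2α + 1 = 58, so α^2 - 2α - 57 = 0. The discriminant of x^2 - 2x - 57 is (-2)^2 - 4·(-57) = 4 + 228 = 232, and 4·(58) is not a perfect square in Q since 58 is squarefree and ≠ 1. Hence x^2 - 2x - 57 is irreducible over Q and is the minimal polynomial of α.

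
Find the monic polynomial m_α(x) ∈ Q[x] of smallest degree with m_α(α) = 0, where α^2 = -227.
m_α(x) = x^2 + 227

α satisfies α^2 + 227 = 0, so x^2 + 227 annihilates α. Since d = -227 is squarefree and ≠ 1, it is not a perfect square in Q, so x^2 + 227 has no rational root and is therefore irreducible over Q (a degree-2 polynomial over a field is irreducible iff it has no root). Hence m_α(x) = x^2 + 227.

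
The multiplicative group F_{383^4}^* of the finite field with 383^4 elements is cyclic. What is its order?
|F_{383^4}^*| = 21517662720

F_{383^4} has 383^4 = 21517662721 elements; its multiplicative group consists of all nonzero elements, so |F_{383^4}^*| = 21517662721 - 1 = 21517662720. (It is cyclic since any finite subgroup of the multiplicative group of a field is cyclic.)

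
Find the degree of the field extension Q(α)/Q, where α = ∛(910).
[Q(α):Q] = 3

The minimal polynomial of α is x^3 - 910, irreducible over Q since 910 is not a perfect cube (so x^3 - 910 has no rational root). Hence [Q(α):Q] = deg(m_α) = 3.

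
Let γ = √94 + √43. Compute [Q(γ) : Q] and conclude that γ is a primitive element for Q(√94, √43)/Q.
[Q(γ) : Q] = 4 (equivalently, Q(γ) = Q(√94, √43))

Obviously Q(γ) ⊆ Q(√94, √43), and [Q(√94, √43):Q] = 4 (since 94, 43 are distinct squarefree integers > 1 with 4042 not a perfect square). To show equality we compute the minimal polynomial of γ. From γ = √94 + √43: γ^2 = 94 + 2√(4042) + 43 = 137 + 2√(4042), so γ^2 - 137 = 2√(4042); squaring, (γ^2 - 137)^2 = 4·4042, i.e. γ^4 - 274γ^2 + 18769 - 16168 = 0, i.e. γ^4 - 274γ^2 + 2601 = 0. So γ is a root of x^4 - 274x^2 + 2601. This polynomial is irreducible over Q: it has no rational root (each ±√94 ± √43 is irrational), and any factorization into two quadratics over Q would force √(4042) ∈ Q (pairing opposite roots) or √94, √43 ∈ Q (other pairings), all impossible. Hence [Q(γ):Q] = 4 = [Q(√94, √43):Q], so Q(γ) = Q(√94, √43).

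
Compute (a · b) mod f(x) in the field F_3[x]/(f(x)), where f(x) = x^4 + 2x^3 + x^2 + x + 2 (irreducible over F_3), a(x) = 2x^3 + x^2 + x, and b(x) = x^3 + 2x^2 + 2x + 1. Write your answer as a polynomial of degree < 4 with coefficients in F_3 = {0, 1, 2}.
a · b ≡ x^2 + 2x (mod f(x))

Multiply in F_3[x]: a(x)·b(x) = (2x^3 + x^2 + x)·(x^3 + 2x^2 + 2x + 1) = 2x^6 + 2x^5 + x^4 + x. This has degree ≥ 4, so divide by f(x) over F_3: 2x^6 + 2x^5 + x^4 + x = (2x^2 + x)·(x^4 + 2x^3 + x^2 + x + 2) + (x^2 + 2x). Hence a·b ≡ x^2 + 2x (mod f). (F_3[x]/(f) is a field with 3^4 = 81 elements since f is irreducible of degree 4.)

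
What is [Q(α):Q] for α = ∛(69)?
[Q(α):Q] = 3

The minimal polynomial of α is x^3 - 69, irreducible over Q since 69 is not a perfect cube (so x^3 - 69 has no rational root). Hence [Q(α):Q] = deg(m_α) = 3.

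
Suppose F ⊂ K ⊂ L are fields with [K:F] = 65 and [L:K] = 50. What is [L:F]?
[L:F] = 3250

The tower law says that for any tower of field extensions F ⊂ K ⊂ L with finite degrees, [L:F] = [L:K] · [K:F]. Here this gives [L:F] = 50 · 65 = 3250.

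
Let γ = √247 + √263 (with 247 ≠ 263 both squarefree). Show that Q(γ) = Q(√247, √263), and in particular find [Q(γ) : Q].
[Q(γ) : Q] = 4 (equivalently, Q(γ) = Q(√247, √263))

Obviously Q(γ) ⊆ Q(√247, √263), and [Q(√247, √263):Q] = 4 (since 247, 263 are distinct squarefree integers > 1 with 64961 not a perfect square). To show equality we compute the minimal polynomial of γ. From γ = √247 + √263: γ^2 = 247 + 2√(64961) + 263 = 510 + 2√(64961), so γ^2 - 510 = 2√(64961); squaring, (γ^2 - 510)^2 = 4·64961, i.e. γ^4 - 1020γ^2 + 260100 - 259844 = 0, i.e. γ^4 - 1020γ^2 + 256 = 0. So γ is a root of x^4 - 1020x^2 + 256. This polynomial is irreducible over Q: it has no rational root (each ±√247 ± √263 is irrational), and any factorization into two quadratics over Q would force √(64961) ∈ Q (pairing opposite roots) or √247, √263 ∈ Q (other pairings), all impossible. Hence [Q(γ):Q] = 4 = [Q(√247, √263):Q], so Q(γ) = Q(√247, √263).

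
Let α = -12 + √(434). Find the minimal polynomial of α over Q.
m_α(x) = x^2 + 24x - 290

From α + 12 = √(434), squaring gives (α + 12)^2 = 434, i.e. α^2 + 24α + 144 = 434, so α^2 + 24α - 290 = 0. The discriminant of x^2 + 24x - 290 is (24)^2 - 4·(-290) = 576 + 1160 = 1736, and 4·(434) is not a perfect square in Q since 434 is squarefree and ≠ 1. Hence x^2 + 24x - 290 is irreducible over Q and is the minimal polynomial of α.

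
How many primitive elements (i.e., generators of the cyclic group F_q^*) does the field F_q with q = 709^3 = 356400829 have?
There are φ(356400828) = 100098720 primitive elements

F_q^* is cyclic of order q - 1 = 356400828. A cyclic group of order m has exactly φ(m) generators. Here m = 356400828 = 2^2 · 3^2 · 7 · 59 · 23971, so the number of primitive elements is φ(356400828) = 100098720.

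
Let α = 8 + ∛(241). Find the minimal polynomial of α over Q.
m_α(x) = x^3 - 24x^2 + 192x - 753

Set β = α - 8 = ∛(241), so β^3 = 241. Then (α - 8)^3 - 241 = 0, i.e. α is a root of g(x) = (x - 8)^3 - 241 = x^3 - 24x^2 + 192x - 753. Since g(x) = h(x - 8) where h(x) = x^3 - 241, and h is irreducible over Q (because 241 is not a perfect cube, so h has no rational root, and a monic cubic with no rational root is irreducible), g is also irreducible (irreducibility is preserved under the substitution x → x - 8). Hence m_α(x) = x^3 - 24x^2 + 192x - 753.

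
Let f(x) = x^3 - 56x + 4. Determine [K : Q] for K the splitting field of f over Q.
[K : Q] = 6

By the rational root test, any rational root of the monic integer polynomial f(x) = x^3 - 56x + 4 must be an integer dividing the constant term 4, i.e. one of ±{1, 2, 4}. Evaluating: f(1) = -51, f(-1) = 59, f(2) = -100, f(-2) = 108, f(4) = -156, f(-4) = 164; none is 0, so f has no rational root and is therefore irreducible over Q (a cubic with no linear factor over a field is irreducible). For an irreducible cubic, the Galois group is A_3 or S_3 according as the discriminant disc(f) = -4a^3 - 27b^2 = -4·(-56)^3 - 27·(4)^2 = 702032 is or is not a square in Q. Here disc(f) = 702032 is not a perfect square in Q, so the Galois group of f over Q is not contained in A_3 and must be all of S_3. The splitting field has degree |S_3| = 6 over Q, so [K : Q] = 6.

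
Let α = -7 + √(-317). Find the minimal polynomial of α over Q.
m_α(x) = x^2 + 14x + 366

From α + 7 = √(-317), squaring gives (α + 7)^2 = -317, i.e. α^2 + 14α + 49 = -317, so α^2 + 14α + 366 = 0. The discriminant of x^2 + 14x + 366 is (14)^2 - 4·(366) = 196 - 1464 = -1268, and 4·(-317) is not a perfect square in Q since -317 is squarefree and ≠ 1. Hence x^2 + 14x + 366 is irreducible over Q and is the minimal polynomial of α.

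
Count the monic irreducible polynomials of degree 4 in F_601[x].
There are 32616450300 monic irreducible polynomials of degree 4 over F_601

Each element of F_{601^4} that lies in no proper subfield is a root of exactly one monic irreducible of degree 4 over F_601, and each such polynomial has 4 distinct roots in F_{601^4}. By Möbius inversion the count is N_601(4) = (1/4) Σ_{d|4} μ(4/d) · 601^d = (1/4)(μ(4)·601^1 + μ(2)·601^2 + μ(1)·601^4) = 130465801200/4 = 32616450300.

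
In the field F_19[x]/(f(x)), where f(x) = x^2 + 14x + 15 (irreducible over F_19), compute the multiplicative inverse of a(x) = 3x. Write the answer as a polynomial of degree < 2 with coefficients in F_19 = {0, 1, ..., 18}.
a(x)^(-1) ≡ 8x + 17 (mod f(x))

Since f is irreducible over F_19, F_19[x]/(f) is a field and a(x) ≠ 0 has an inverse. Apply the extended Euclidean algorithm to f(x) and a(x) in F_19[x]: f(x) = (13x + 11)·a(x) + (15). The last nonzero remainder is the constant 15 = gcd(f, a) in F_19. Back-substituting through the division chain expresses 15 = s(x)·a(x) + t(x)·f(x) with s(x) ≡ 6x + 8 (mod f), so (6x + 8)·a(x) ≡ 15 (mod f). Multiplying by 15^(-1) ≡ 14 in F_19 gives a(x)^(-1) ≡ 14·(6x + 8) ≡ 8x + 17 (mod f). Check: (3x)·(8x + 17) = 5x^2 + 13x ≡ 1 (mod x^2 + 14x + 15).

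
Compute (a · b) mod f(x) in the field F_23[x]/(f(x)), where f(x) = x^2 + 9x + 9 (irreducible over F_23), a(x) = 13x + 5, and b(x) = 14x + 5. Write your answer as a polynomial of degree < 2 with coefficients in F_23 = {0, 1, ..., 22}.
a · b ≡ 15x + 20 (mod f(x))

Multiply in F_23[x]: a(x)·b(x) = (13x + 5)·(14x + 5) = 21x^2 + 20x + 2. This has degree ≥ 2, so divide by f(x) over F_23: 21x^2 + 20x + 2 = (21)·(x^2 + 9x + 9) + (15x + 20). Hence a·b ≡ 15x + 20 (mod f). (F_23[x]/(f) is a field with 23^2 = 529 elements since f is irreducible of degree 2.)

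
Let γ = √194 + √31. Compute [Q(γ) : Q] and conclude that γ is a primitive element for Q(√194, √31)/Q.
[Q(γ) : Q] = 4 (equivalently, Q(γ) = Q(√194, √31))

Obviously Q(γ) ⊆ Q(√194, √31), and [Q(√194, √31):Q] = 4 (since 194, 31 are distinct squarefree integers > 1 with 6014 not a perfect square). To show equality we compute the minimal polynomial of γ. From γ = √194 + √31: γ^2 = 194 + 2√(6014) + 31 = 225 + 2√(6014), so γ^2 - 225 = 2√(6014); squaring, (γ^2 - 225)^2 = 4·6014, i.e. γ^4 - 450γ^2 + 50625 - 24056 = 0, i.e. γ^4 - 450γ^2 + 26569 = 0. So γ is a root of x^4 - 450x^2 + 26569. This polynomial is irreducible over Q: it has no rational root (each ±√194 ± √31 is irrational), and any factorization into two quadratics over Q would force √(6014) ∈ Q (pairing opposite roots) or √194, √31 ∈ Q (other pairings), all impossible. Hence [Q(γ):Q] = 4 = [Q(√194, √31):Q], so Q(γ) = Q(√194, √31).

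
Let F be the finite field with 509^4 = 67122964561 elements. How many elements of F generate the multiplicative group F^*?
There are φ(67122964560) = 16618291200 primitive elements

F_q^* is cyclic of order q - 1 = 67122964560. A cyclic group of order m has exactly φ(m) generators. Here m = 67122964560 = 2^4 · 3 · 5 · 17 · 127 · 281 · 461, so the number of primitive elements is φ(67122964560) = 16618291200.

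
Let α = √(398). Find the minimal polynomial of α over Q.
m_α(x) = x^2 - 398

α satisfies α^2 - 398 = 0, so x^2 - 398 annihilates α. Since d = 398 is squarefree and ≠ 1, it is not a perfect square in Q, so x^2 - 398 has no rational root and is therefore irreducible over Q (a degree-2 polynomial over a field is irreducible iff it has no root). Hence m_α(x) = x^2 - 398.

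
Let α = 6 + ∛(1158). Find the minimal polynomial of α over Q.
m_α(x) = x^3 - 18x^2 + 108x - 1374

Set β = α - 6 = ∛(1158), so β^3 = 1158. Then (α - 6)^3 - 1158 = 0, i.e. α is a root of g(x) = (x - 6)^3 - 1158 = x^3 - 18x^2 + 108x - 1374. Since g(x) = h(x - 6) where h(x) = x^3 - 1158, and h is irreducible over Q (because 1158 is not a perfect cube, so h has no rational root, and a monic cubic with no rational root is irreducible), g is also irreducible (irreducibility is preserved under the substitution x → x - 6). Hence m_α(x) = x^3 - 18x^2 + 108x - 1374.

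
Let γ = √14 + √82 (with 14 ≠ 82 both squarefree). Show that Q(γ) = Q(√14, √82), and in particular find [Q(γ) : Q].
[Q(γ) : Q] = 4 (equivalently, Q(γ) = Q(√14, √82))

Obviously Q(γ) ⊆ Q(√14, √82), and [Q(√14, √82):Q] = 4 (since 14, 82 are distinct squarefree integers > 1 with 1148 not a perfect square). To show equality we compute the minimal polynomial of γ. From γ = √14 + √82: γ^2 = 14 + 2√(1148) + 82 = 96 + 2√(1148), so γ^2 - 96 = 2√(1148); squaring, (γ^2 - 96)^2 = 4·1148, i.e. γ^4 - 192γ^2 + 9216 - 4592 = 0, i.e. γ^4 - 192γ^2 + 4624 = 0. So γ is a root of x^4 - 192x^2 + 4624. This polynomial is irreducible over Q: it has no rational root (each ±√14 ± √82 is irrational), and any factorization into two quadratics over Q would force √(1148) ∈ Q (pairing opposite roots) or √14, √82 ∈ Q (other pairings), all impossible. Hence [Q(γ):Q] = 4 = [Q(√14, √82):Q], so Q(γ) = Q(√14, √82).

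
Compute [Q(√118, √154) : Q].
[Q(√118, √154) : Q] = 4

[Q(√118):Q] = 2 (min poly x^2 - 118, irreducible since 118 is squarefree > 1). For the top step, suppose √154 ∈ Q(√118), say √154 = c + d√118 with c, d ∈ Q. Squaring: 154 = c^2 + 118d^2 + 2cd√118. Since √118 ∉ Q this forces 2cd = 0. If d = 0 then √154 = c ∈ Q, contradicting 154 squarefree > 1. If c = 0 then 154 = 118d^2, so 118·154 = (118d)^2 is a perfect square in Q — but 118·154 = 18172 is not a perfect square (since 118 and 154 are distinct squarefree integers). Contradiction. Hence √154 ∉ Q(√118), so x^2 - 154 stays irreducible over Q(√118) and [Q(√118, √154) : Q(√118)] = 2. By the tower law, [Q(√118, √154) : Q] = 2 · 2 = 4.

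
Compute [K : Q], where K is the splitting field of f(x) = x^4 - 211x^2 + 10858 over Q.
[K : Q] = 4

Solving the quadratic in x^2: x^2 = (211 ± √(211^2 - 4·10858))/2 = (211 ± √1089)/2 = (211 ± 33)/2, giving x^2 = 122 or x^2 = 89. So f(x) = (x^2 - 122)(x^2 - 89) and the roots of f are ±√122, ±√89. Hence the splitting field is K = Q(√122, √89). Since 122 and 89 are distinct squarefree integers > 1, their product 10858 is not a perfect square, so √89 ∉ Q(√122). By the tower law [K:Q] = [Q(√122,√89):Q(√122)] · [Q(√122):Q] = 2 · 2 = 4.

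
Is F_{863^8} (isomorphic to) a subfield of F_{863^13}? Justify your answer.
No: F_{863^8} is not a subfield of F_{863^13}

F_{p^m} embeds in F_{p^n} iff m | n. Here 8 ∤ 13 (since 13 = 1·8 + 5 with remainder 5 ≠ 0), so F_{863^8} is not a subfield of F_{863^13}. Equivalently: if it were, the tower law would give 8 = [F_{863^8}:F_863] dividing [F_{863^13}:F_863] = 13, contradiction.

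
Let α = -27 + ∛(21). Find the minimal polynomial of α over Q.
m_α(x) = x^3 + 81x^2 + 2187x + 19662

Set β = α + 27 = ∛(21), so β^3 = 21. Then (α + 27)^3 - 21 = 0, i.e. α is a root of g(x) = (x + 27)^3 - 21 = x^3 + 81x^2 + 2187x + 19662. Since g(x) = h(x + 27) where h(x) = x^3 - 21, and h is irreducible over Q (because 21 is not a perfect cube, so h has no rational root, and a monic cubic with no rational root is irreducible), g is also irreducible (irreducibility is preserved under the substitution x → x + 27). Hence m_α(x) = x^3 + 81x^2 + 2187x + 19662.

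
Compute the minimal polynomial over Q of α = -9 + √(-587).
m_α(x) = x^2 + 18x + 668

From α + 9 = √(-587), squaring gives (α + 9)^2 = -587, i.e. α^2 + 18α + 81 = -587, so α^2 + 18α + 668 = 0. The discriminant of x^2 + 18x + 668 is (18)^2 - 4·(668) = 324 - 2672 = -2348, and 4·(-587) is not a perfect square in Q since -587 is squarefree and ≠ 1. Hence x^2 + 18x + 668 is irreducible over Q and is the minimal polynomial of α.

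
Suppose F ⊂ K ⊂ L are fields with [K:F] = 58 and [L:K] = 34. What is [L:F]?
[L:F] = 1972

The tower law says that for any tower of field extensions F ⊂ K ⊂ L with finite degrees, [L:F] = [L:K] · [K:F]. Here this gives [L:F] = 34 · 58 = 1972.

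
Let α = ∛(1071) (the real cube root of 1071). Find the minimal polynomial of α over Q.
m_α(x) = x^3 - 1071

α satisfies α^3 = 1071, so x^3 - 1071 annihilates α. By the rational root test, a rational root p/q (in lowest terms) of x^3 - 1071 would satisfy p^3 = 1071 q^3, forcing q = 1 and p^3 = 1071; but 1071 is not a perfect cube, contradiction. A monic cubic over Q with no rational root is irreducible (any nontrivial factorization would include a linear factor). Hence x^3 - 1071 is the minimal polynomial of α, and in particular [Q(α):Q] = 3.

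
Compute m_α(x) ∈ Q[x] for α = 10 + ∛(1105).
m_α(x) = x^3 - 30x^2 + 300x - 2105

Set β = α - 10 = ∛(1105), so β^3 = 1105. Then (α - 10)^3 - 1105 = 0, i.e. α is a root of g(x) = (x - 10)^3 - 1105 = x^3 - 30x^2 + 300x - 2105. Since g(x) = h(x - 10) where h(x) = x^3 - 1105, and h is irreducible over Q (because 1105 is not a perfect cube, so h has no rational root, and a monic cubic with no rational root is irreducible), g is also irreducible (irreducibility is preserved under the substitution x → x - 10). Hence m_α(x) = x^3 - 30x^2 + 300x - 2105.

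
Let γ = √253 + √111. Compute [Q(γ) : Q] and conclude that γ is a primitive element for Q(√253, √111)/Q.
[Q(γ) : Q] = 4 (equivalently, Q(γ) = Q(√253, √111))

Obviously Q(γ) ⊆ Q(√253, √111), and [Q(√253, √111):Q] = 4 (since 253, 111 are distinct squarefree integers > 1 with 28083 not a perfect square). To show equality we compute the minimal polynomial of γ. From γ = √253 + √111: γ^2 = 253 + 2√(28083) + 111 = 364 + 2√(28083), so γ^2 - 364 = 2√(28083); squaring, (γ^2 - 364)^2 = 4·28083, i.e. γ^4 - 728γ^2 + 132496 - 112332 = 0, i.e. γ^4 - 728γ^2 + 20164 = 0. So γ is a root of x^4 - 728x^2 + 20164. This polynomial is irreducible over Q: it has no rational root (each ±√253 ± √111 is irrational), and any factorization into two quadratics over Q would force √(28083) ∈ Q (pairing opposite roots) or √253, √111 ∈ Q (other pairings), all impossible. Hence [Q(γ):Q] = 4 = [Q(√253, √111):Q], so Q(γ) = Q(√253, √111).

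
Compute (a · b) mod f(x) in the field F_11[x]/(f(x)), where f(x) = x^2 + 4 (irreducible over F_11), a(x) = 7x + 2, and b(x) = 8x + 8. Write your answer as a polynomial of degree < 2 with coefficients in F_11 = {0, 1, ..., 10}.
a · b ≡ 6x + 1 (mod f(x))

Multiply in F_11[x]: a(x)·b(x) = (7x + 2)·(8x + 8) = x^2 + 6x + 5. This has degree ≥ 2, so divide by f(x) over F_11: x^2 + 6x + 5 = (1)·(x^2 + 4) + (6x + 1). Hence a·b ≡ 6x + 1 (mod f). (F_11[x]/(f) is a field with 11^2 = 121 elements since f is irreducible of degree 2.)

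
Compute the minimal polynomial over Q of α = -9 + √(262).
m_α(x) = x^2 + 18x - 181

From α + 9 = √(262), squaring gives (α + 9)^2 = 262, i.e. α^2 + 18α + 81 = 262, so α^2 + 18α - 181 = 0. The discriminant of x^2 + 18x - 181 is (18)^2 - 4·(-181) = 324 + 724 = 1048, and 4·(262) is not a perfect square in Q since 262 is squarefree and ≠ 1. Hence x^2 + 18x - 181 is irreducible over Q and is the minimal polynomial of α.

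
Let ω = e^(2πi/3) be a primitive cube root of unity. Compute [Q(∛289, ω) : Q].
[Q(∛289, ω) : Q] = 6

[Q(∛289):Q] = 3 (min poly x^3 - 289, irreducible since 289 is not a perfect cube). [Q(ω):Q] = 2 (min poly x^2 + x + 1). Since Q(∛289) ⊂ R and ω ∉ R, we have ω ∉ Q(∛289), so x^2 + x + 1 remains irreducible over Q(∛289) and [Q(∛289, ω) : Q(∛289)] = 2. By the tower law, [Q(∛289, ω) : Q] = 3 · 2 = 6. (In fact Q(∛289, ω) is the splitting field of x^3 - 289 over Q.)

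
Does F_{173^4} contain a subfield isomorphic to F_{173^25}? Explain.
No: F_{173^25} is not a subfield of F_{173^4}

F_{p^m} embeds in F_{p^n} iff m | n. Here 25 ∤ 4 (since 4 = 0·25 + 4 with remainder 4 ≠ 0), so F_{173^25} is not a subfield of F_{173^4}. Equivalently: if it were, the tower law would give 25 = [F_{173^25}:F_173] dividing [F_{173^4}:F_173] = 4, contradiction.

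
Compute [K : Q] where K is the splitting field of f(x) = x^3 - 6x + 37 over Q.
[K : Q] = 6

By the rational root test, any rational root of the monic integer polynomial f(x) = x^3 - 6x + 37 must be an integer dividing the constant term 37, i.e. one of ±{1, 37}. Evaluating: f(1) = 32, f(-1) = 42, f(37) = 50468, f(-37) = -50394; none is 0, so f has no rational root and is therefore irreducible over Q (a cubic with no linear factor over a field is irreducible). For an irreducible cubic, the Galois group is A_3 or S_3 according as the discriminant disc(f) = -4a^3 - 27b^2 = -4·(-6)^3 - 27·(37)^2 = -36099 is or is not a square in Q. Here disc(f) = -36099 is not a perfect square in Q, so the Galois group of f over Q is not contained in A_3 and must be all of S_3. The splitting field has degree |S_3| = 6 over Q, so [K : Q] = 6.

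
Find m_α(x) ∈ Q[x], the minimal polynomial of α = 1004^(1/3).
m_α(x) = x^3 - 1004

α satisfies α^3 = 1004, so x^3 - 1004 annihilates α. By the rational root test, a rational root p/q (in lowest terms) of x^3 - 1004 would satisfy p^3 = 1004 q^3, forcing q = 1 and p^3 = 1004; but 1004 is not a perfect cube, contradiction. A monic cubic over Q with no rational root is irreducible (any nontrivial factorization would include a linear factor). Hence x^3 - 1004 is the minimal polynomial of α, and in particular [Q(α):Q] = 3.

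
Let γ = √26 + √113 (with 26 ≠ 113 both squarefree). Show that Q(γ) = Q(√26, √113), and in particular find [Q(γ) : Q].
[Q(γ) : Q] = 4 (equivalently, Q(γ) = Q(√26, √113))

Obviously Q(γ) ⊆ Q(√26, √113), and [Q(√26, √113):Q] = 4 (since 26, 113 are distinct squarefree integers > 1 with 2938 not a perfect square). To show equality we compute the minimal polynomial of γ. From γ = √26 + √113: γ^2 = 26 + 2√(2938) + 113 = 139 + 2√(2938), so γ^2 - 139 = 2√(2938); squaring, (γ^2 - 139)^2 = 4·2938, i.e. γ^4 - 278γ^2 + 19321 - 11752 = 0, i.e. γ^4 - 278γ^2 + 7569 = 0. So γ is a root of x^4 - 278x^2 + 7569. This polynomial is irreducible over Q: it has no rational root (each ±√26 ± √113 is irrational), and any factorization into two quadratics over Q would force √(2938) ∈ Q (pairing opposite roots) or √26, √113 ∈ Q (other pairings), all impossible. Hence [Q(γ):Q] = 4 = [Q(√26, √113):Q], so Q(γ) = Q(√26, √113).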